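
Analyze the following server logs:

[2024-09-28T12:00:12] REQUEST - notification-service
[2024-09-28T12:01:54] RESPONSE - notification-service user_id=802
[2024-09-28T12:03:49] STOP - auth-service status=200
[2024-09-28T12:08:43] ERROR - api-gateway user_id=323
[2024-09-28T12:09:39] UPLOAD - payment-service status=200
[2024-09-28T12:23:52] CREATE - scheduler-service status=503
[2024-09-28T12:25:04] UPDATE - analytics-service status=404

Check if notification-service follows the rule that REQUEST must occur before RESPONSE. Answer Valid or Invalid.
Valid

To validate ordering:

1. Required order: REQUEST → RESPONSE
2. Rule: REQUEST must occur before RESPONSE
3. Check actual order of events for notification-service
4. Result: Valid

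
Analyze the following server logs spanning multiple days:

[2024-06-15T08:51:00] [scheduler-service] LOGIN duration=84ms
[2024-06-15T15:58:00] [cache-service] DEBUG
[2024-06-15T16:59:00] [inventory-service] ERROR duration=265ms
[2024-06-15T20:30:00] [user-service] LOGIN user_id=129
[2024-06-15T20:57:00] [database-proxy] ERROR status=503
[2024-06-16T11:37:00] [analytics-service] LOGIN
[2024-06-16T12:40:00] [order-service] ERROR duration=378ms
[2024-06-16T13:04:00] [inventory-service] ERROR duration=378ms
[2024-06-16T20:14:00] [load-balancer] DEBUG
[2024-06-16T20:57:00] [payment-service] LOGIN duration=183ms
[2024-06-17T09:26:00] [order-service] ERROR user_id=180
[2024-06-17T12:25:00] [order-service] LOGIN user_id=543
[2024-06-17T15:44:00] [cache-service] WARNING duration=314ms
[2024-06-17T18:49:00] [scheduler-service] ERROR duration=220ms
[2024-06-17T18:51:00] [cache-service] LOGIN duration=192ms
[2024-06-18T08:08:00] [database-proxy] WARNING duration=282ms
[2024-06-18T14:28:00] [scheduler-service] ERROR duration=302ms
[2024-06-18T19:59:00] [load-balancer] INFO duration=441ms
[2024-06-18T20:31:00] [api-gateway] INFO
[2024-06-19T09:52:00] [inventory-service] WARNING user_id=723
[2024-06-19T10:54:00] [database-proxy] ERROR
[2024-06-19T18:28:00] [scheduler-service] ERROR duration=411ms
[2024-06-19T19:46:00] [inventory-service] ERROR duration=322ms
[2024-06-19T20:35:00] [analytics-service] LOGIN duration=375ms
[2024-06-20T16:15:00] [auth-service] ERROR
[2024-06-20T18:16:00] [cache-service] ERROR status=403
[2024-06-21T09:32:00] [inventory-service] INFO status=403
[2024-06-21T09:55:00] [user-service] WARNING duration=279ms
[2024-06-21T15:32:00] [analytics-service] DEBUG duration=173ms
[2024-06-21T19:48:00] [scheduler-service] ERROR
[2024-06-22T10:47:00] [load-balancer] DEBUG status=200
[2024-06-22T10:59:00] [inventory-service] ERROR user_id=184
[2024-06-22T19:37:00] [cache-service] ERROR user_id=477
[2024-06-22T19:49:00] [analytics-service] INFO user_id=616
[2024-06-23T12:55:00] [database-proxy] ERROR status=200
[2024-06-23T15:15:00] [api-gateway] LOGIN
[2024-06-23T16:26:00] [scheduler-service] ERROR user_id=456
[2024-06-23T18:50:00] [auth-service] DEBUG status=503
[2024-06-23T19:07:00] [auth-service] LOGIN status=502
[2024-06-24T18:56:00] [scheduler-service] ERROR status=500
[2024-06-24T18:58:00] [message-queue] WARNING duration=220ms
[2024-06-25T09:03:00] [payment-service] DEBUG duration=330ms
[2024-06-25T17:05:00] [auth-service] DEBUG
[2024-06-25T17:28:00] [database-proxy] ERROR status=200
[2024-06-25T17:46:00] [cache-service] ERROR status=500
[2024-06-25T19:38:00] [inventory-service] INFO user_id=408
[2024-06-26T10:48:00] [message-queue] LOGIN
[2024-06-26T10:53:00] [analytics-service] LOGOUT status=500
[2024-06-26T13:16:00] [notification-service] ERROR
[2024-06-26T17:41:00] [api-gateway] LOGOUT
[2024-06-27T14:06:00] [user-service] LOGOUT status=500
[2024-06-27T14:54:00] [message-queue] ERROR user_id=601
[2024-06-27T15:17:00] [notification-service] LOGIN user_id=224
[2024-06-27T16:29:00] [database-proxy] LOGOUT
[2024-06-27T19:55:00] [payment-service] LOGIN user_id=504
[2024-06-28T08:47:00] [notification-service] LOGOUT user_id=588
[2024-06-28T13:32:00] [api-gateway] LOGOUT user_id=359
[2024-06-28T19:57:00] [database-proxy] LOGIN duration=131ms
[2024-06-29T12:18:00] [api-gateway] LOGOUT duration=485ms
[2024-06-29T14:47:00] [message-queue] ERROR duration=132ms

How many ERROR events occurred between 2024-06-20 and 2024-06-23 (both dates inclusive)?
7

To filter by date range:

1. Date range: 2024-06-20 through 2024-06-23, both dates inclusive
2. Filter for ERROR events whose date falls in this range
3. Count matching events: 7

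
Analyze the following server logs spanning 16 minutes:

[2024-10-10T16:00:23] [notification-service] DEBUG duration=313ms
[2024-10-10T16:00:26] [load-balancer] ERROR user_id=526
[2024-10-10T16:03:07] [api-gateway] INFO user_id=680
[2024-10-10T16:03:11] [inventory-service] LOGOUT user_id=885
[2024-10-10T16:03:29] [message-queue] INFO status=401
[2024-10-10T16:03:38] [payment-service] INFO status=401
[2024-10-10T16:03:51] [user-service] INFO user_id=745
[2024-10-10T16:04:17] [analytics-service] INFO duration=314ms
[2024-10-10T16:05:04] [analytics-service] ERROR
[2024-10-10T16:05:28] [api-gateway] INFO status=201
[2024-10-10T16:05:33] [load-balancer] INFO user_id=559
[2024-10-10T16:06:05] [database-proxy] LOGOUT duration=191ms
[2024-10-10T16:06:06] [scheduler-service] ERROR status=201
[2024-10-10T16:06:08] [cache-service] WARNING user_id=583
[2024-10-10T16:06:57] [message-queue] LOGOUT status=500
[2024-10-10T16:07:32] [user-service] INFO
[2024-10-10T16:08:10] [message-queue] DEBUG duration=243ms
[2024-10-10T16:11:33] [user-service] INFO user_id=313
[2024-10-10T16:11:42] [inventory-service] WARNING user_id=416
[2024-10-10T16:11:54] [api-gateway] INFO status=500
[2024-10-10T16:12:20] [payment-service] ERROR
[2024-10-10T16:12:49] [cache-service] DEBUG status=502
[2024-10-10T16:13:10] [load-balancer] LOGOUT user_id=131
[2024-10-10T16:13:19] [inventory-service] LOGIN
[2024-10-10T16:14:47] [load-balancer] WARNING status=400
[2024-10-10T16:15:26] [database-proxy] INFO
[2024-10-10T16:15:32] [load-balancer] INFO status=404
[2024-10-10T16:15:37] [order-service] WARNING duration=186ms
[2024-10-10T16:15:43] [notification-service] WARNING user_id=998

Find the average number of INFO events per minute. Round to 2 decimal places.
0.75

To calculate the rate:

1. Count total INFO events: 12
2. Total time period: 16 minutes
3. Rate = 12 / 16 = 0.75 events per minute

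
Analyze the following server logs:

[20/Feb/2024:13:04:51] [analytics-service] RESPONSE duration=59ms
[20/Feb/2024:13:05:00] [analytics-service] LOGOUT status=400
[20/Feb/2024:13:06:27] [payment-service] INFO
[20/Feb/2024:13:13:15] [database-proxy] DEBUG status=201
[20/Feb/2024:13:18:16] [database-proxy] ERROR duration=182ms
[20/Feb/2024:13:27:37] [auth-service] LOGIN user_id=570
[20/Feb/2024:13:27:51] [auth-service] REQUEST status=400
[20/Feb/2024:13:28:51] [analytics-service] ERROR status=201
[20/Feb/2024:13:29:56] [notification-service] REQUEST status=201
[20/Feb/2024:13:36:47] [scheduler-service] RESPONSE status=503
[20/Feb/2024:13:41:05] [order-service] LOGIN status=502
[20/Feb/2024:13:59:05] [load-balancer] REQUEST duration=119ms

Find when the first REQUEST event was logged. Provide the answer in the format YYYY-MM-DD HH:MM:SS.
2024-02-20 13:27:51

To find the first event:

1. Filter for all REQUEST events
2. Sort by timestamp
3. Select the first one
4. Timestamp: 2024-02-20 13:27:51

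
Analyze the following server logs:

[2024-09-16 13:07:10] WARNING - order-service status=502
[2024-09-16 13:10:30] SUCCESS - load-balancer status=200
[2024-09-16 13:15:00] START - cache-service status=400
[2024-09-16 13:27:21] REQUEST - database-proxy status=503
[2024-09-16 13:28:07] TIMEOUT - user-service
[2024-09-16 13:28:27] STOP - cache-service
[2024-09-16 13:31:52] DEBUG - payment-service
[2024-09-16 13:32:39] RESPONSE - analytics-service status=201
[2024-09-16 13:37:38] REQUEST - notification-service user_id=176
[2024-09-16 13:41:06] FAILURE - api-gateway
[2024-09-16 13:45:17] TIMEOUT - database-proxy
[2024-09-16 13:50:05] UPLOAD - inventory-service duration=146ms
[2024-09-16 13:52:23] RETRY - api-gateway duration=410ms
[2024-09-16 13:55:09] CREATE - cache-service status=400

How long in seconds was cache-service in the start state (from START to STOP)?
807

To calculate state duration:

1. Find START event for cache-service: 2024-09-16 13:15:00
2. Find STOP event for cache-service: 2024-09-16 13:28:27
3. Calculate duration: 2024-09-16 13:28:27 - 2024-09-16 13:15:00 = 807 seconds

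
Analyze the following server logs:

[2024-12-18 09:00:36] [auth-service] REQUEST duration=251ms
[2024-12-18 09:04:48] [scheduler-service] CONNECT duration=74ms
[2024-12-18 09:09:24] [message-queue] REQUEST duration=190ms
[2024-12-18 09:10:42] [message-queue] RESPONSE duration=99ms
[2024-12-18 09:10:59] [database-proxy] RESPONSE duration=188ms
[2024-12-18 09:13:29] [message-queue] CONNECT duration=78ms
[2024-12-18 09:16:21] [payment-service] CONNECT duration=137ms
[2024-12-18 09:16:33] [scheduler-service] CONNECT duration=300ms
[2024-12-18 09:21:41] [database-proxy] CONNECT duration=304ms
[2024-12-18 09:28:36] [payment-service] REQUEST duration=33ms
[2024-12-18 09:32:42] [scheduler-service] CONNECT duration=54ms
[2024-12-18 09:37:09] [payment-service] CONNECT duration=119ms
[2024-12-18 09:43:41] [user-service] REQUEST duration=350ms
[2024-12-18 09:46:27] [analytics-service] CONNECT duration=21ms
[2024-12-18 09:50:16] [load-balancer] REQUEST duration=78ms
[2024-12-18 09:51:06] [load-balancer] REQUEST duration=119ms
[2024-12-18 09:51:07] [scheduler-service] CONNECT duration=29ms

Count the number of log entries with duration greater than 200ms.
4

To count timeouts:

1. Threshold: 200ms
2. Extract duration from each log entry
3. Count entries where duration > 200
4. Timeout count: 4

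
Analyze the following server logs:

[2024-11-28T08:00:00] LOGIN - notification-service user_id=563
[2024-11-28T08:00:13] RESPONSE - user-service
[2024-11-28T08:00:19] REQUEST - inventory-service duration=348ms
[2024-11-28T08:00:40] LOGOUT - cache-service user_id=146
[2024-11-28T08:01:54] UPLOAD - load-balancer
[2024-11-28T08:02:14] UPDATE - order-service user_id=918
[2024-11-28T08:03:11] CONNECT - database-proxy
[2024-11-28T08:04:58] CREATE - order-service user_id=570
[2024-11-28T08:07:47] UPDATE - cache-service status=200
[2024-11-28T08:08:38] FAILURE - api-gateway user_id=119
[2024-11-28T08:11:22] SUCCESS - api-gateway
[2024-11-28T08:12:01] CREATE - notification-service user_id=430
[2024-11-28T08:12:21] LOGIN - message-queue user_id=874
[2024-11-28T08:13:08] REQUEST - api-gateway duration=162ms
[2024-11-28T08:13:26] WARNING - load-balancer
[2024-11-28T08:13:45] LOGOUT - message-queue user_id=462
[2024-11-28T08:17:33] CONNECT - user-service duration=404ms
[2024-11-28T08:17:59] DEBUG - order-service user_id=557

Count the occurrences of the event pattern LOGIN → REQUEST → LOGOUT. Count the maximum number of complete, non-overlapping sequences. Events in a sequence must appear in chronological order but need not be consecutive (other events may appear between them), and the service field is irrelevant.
2

To count sequences:

1. Look for pattern: LOGIN → REQUEST → LOGOUT
2. Greedily scan the log in chronological order, matching each sequence element in turn (ignoring service)
3. Each time the full pattern completes, increment the count and restart matching from the next event
4. Complete non-overlapping sequences found: 2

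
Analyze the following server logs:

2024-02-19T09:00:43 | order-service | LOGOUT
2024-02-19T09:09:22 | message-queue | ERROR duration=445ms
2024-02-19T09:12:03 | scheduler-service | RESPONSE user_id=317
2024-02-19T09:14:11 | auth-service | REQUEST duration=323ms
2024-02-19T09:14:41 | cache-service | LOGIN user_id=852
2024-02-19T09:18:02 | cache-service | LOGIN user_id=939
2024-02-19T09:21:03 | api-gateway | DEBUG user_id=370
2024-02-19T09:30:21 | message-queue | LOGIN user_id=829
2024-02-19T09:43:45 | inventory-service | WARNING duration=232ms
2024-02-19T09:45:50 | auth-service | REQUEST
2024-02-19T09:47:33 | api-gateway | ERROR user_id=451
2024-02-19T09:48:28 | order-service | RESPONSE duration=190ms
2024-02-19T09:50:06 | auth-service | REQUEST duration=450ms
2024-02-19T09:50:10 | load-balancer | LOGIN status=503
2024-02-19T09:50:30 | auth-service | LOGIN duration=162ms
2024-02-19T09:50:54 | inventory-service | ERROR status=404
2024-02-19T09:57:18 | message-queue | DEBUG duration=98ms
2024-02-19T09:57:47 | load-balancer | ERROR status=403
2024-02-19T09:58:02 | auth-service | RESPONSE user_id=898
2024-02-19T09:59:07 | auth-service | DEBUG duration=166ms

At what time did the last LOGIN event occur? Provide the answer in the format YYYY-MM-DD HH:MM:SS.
2024-02-19 09:50:30

To find the last event:

1. Filter for all LOGIN events
2. Sort by timestamp
3. Select the last one
4. Timestamp: 2024-02-19 09:50:30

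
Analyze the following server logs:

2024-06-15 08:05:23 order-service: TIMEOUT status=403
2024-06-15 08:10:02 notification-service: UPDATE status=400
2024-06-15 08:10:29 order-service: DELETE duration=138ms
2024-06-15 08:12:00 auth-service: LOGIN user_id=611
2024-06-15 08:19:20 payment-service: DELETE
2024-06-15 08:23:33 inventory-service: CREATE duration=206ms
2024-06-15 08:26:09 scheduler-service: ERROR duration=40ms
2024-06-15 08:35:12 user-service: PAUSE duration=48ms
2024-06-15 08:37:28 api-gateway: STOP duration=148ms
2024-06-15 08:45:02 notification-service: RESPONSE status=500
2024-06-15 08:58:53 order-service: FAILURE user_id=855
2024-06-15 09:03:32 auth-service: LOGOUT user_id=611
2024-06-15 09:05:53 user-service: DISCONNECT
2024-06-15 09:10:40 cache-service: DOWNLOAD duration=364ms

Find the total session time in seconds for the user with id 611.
3092

To calculate session duration:

1. Find LOGIN event for user_id=611: 2024-06-15 08:12:00
2. Find LOGOUT event for user_id=611: 2024-06-15 09:03:32
3. Session duration: 2024-06-15 09:03:32 - 2024-06-15 08:12:00 = 3092 seconds (51 minutes)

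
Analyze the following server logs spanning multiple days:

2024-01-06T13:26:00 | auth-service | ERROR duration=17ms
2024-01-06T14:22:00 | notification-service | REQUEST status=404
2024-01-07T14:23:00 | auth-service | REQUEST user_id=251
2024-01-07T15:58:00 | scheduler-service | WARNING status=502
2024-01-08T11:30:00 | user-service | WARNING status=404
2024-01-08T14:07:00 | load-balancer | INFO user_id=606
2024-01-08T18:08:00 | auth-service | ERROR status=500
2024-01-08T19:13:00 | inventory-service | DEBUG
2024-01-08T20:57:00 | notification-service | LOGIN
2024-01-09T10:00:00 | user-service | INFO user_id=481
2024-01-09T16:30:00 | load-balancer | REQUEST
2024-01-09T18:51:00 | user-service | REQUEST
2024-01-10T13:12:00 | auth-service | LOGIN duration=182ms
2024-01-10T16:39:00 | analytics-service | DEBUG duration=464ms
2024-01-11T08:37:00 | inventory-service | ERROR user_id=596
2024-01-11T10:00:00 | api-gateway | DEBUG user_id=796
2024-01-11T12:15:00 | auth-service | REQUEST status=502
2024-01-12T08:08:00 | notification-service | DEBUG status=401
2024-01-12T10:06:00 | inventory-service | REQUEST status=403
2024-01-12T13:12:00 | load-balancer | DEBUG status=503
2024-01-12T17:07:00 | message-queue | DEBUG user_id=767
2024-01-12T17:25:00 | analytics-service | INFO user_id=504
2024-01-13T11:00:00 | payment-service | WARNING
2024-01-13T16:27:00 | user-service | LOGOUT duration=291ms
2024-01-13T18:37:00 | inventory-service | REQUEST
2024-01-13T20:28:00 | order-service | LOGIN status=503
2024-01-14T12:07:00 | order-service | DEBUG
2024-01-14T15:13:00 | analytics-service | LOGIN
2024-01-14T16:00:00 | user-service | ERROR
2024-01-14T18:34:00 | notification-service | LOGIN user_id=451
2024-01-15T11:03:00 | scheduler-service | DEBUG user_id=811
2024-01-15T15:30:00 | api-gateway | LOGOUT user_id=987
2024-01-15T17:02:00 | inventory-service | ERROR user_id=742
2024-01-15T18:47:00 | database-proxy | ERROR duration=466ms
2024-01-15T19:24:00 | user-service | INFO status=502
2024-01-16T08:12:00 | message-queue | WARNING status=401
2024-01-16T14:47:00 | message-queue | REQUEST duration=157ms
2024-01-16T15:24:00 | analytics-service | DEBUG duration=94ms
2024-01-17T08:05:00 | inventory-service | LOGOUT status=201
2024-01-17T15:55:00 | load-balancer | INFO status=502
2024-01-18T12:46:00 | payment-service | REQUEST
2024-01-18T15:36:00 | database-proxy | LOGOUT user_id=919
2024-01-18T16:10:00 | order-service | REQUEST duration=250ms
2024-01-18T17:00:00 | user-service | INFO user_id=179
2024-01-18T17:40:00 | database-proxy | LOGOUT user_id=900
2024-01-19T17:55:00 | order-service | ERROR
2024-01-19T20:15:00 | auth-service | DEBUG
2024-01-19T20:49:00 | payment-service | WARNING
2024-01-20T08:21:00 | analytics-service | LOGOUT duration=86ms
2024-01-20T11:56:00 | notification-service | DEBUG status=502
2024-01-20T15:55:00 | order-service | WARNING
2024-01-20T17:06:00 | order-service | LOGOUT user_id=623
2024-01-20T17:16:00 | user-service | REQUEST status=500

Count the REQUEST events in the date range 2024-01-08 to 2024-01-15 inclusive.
5

To filter by date range:

1. Date range: 2024-01-08 through 2024-01-15, both dates inclusive
2. Filter for REQUEST events whose date falls in this range
3. Count matching events: 5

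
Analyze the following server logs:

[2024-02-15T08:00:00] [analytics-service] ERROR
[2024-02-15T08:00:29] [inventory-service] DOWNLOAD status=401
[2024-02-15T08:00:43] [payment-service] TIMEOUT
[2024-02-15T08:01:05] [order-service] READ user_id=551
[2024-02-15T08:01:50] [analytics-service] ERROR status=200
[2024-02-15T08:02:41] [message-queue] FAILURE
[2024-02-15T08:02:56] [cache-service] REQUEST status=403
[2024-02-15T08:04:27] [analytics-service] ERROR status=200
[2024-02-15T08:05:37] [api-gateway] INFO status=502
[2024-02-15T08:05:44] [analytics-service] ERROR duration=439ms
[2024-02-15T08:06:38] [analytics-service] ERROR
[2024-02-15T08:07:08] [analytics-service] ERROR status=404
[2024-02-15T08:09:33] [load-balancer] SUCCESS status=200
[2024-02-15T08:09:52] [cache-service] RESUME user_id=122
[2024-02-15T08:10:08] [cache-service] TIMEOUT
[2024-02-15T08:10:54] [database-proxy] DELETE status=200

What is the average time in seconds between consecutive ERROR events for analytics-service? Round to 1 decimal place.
85.6

To calculate average interval:

1. Find all ERROR events for analytics-service in order
2. Calculate time gaps between consecutive events
3. Compute mean of gaps: 428 / 5 = 85.6 seconds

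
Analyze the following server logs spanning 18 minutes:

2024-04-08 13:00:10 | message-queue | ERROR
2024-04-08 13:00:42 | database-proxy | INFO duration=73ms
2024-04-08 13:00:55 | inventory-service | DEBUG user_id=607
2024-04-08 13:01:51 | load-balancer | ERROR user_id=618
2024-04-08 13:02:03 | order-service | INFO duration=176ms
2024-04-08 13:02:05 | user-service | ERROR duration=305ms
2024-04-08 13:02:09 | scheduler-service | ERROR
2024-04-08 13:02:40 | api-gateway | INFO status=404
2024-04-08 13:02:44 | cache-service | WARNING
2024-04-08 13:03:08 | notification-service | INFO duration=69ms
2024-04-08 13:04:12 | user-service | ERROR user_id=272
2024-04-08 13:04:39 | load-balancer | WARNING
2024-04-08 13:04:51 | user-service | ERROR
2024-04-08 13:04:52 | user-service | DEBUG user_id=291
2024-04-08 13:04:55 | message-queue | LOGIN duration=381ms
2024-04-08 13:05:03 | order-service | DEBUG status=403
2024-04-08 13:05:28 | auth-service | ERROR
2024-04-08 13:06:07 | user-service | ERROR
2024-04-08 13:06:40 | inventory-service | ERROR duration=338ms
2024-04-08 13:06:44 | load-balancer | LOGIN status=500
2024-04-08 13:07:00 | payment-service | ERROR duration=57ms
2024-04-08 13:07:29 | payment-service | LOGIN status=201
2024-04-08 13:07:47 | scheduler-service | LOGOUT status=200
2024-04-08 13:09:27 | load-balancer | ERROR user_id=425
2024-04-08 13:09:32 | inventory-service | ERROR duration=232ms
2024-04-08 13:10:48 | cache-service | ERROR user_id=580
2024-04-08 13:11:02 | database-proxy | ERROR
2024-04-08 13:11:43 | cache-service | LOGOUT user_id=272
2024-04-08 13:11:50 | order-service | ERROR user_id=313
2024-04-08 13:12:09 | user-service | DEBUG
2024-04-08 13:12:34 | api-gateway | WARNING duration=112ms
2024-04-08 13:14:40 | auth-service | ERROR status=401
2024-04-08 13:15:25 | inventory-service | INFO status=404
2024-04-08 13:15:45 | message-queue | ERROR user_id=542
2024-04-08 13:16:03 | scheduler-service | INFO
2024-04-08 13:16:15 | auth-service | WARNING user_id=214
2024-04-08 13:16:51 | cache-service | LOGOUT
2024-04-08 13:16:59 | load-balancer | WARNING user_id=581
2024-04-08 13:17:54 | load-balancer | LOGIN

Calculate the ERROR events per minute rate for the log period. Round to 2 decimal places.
0.94

To calculate the rate:

1. Count total ERROR events: 17
2. Total time period: 18 minutes
3. Rate = 17 / 18 = 0.94 events per minute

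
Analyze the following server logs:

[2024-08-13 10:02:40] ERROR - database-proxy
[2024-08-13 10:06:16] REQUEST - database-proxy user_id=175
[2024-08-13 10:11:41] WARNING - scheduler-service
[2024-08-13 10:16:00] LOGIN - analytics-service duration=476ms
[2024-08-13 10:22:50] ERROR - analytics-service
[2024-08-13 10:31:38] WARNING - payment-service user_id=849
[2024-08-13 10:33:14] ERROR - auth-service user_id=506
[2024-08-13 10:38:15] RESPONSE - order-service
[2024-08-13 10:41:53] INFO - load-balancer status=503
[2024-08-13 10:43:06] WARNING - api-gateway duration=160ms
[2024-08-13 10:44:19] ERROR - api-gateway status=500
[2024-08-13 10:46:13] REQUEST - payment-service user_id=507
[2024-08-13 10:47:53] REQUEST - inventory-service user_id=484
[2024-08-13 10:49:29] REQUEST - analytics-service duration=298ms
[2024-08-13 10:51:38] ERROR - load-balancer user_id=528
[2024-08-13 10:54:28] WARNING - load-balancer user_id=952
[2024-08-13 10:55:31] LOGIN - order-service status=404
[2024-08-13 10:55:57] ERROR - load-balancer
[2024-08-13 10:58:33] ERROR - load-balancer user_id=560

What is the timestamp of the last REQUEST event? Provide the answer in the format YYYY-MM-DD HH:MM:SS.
2024-08-13 10:49:29

To find the last event:

1. Filter for all REQUEST events
2. Sort by timestamp
3. Select the last one
4. Timestamp: 2024-08-13 10:49:29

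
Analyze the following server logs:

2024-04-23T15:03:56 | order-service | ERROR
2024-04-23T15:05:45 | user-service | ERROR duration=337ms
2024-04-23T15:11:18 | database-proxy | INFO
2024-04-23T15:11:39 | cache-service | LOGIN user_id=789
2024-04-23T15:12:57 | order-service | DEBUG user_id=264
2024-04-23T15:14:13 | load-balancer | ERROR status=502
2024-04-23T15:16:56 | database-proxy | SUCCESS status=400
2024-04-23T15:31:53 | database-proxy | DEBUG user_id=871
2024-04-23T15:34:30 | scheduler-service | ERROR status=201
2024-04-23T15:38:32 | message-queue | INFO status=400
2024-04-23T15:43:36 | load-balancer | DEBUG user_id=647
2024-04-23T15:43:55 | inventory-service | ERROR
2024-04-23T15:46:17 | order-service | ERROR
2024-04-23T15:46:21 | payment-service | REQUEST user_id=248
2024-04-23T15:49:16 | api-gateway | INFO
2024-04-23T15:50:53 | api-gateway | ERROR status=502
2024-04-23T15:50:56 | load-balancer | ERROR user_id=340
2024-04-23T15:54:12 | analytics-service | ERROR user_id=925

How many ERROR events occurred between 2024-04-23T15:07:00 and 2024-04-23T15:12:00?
0

To count events in the time window:

1. Window boundaries: 2024-04-23T15:07:00 to 2024-04-23T15:12:00
2. Filter for ERROR events within this window
3. Count matching events: 0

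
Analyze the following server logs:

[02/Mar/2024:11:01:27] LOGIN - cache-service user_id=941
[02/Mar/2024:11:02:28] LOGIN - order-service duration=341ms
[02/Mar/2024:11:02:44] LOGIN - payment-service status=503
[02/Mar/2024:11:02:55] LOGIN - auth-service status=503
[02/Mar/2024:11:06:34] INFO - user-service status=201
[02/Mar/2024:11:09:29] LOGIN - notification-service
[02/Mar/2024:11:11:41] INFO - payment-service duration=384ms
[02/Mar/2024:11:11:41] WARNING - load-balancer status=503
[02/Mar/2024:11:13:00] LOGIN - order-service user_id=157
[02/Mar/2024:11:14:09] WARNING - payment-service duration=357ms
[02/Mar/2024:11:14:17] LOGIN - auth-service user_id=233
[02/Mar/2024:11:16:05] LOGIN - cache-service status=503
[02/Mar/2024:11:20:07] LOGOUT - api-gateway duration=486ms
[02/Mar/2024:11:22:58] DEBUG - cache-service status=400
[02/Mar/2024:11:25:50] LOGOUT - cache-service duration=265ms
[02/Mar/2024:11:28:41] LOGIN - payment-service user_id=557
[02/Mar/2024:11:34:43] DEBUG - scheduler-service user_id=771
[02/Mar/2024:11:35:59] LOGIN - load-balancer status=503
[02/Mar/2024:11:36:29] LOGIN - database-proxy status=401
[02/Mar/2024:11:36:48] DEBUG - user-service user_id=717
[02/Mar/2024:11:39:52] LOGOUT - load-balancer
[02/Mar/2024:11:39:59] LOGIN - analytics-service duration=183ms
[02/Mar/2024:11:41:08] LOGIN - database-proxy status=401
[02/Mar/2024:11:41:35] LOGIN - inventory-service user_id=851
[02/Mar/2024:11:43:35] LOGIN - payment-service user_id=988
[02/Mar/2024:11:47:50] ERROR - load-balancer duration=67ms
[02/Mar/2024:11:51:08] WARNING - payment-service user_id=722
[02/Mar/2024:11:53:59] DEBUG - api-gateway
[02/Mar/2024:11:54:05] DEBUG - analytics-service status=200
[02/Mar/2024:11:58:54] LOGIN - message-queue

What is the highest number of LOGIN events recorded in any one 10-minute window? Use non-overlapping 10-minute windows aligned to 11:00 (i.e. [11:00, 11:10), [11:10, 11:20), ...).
5

To find the burst window:

1. Divide the log period into non-overlapping 10-minute windows starting at 11:00
2. Count LOGIN events in each window
3. Find the window with maximum count
4. Maximum events in a window: 5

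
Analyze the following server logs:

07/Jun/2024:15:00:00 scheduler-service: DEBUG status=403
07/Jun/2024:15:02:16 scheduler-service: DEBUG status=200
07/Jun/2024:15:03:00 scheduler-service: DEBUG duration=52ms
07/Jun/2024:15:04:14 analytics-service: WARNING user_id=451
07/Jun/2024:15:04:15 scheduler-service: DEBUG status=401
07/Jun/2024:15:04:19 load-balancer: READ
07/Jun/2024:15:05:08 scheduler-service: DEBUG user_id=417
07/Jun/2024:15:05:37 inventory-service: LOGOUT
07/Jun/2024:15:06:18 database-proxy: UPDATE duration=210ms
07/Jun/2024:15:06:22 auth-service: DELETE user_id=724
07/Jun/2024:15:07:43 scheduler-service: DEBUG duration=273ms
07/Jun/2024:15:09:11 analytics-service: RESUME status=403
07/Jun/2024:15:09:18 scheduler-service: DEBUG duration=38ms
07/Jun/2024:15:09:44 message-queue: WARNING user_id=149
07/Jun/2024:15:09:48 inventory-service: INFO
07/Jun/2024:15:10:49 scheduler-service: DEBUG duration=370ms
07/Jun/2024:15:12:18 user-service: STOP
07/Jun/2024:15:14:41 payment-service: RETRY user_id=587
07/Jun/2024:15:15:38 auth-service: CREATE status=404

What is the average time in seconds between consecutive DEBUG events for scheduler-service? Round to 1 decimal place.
92.7

To calculate average interval:

1. Find all DEBUG events for scheduler-service in order
2. Calculate time gaps between consecutive events
3. Compute mean of gaps: 649 / 7 = 92.7 seconds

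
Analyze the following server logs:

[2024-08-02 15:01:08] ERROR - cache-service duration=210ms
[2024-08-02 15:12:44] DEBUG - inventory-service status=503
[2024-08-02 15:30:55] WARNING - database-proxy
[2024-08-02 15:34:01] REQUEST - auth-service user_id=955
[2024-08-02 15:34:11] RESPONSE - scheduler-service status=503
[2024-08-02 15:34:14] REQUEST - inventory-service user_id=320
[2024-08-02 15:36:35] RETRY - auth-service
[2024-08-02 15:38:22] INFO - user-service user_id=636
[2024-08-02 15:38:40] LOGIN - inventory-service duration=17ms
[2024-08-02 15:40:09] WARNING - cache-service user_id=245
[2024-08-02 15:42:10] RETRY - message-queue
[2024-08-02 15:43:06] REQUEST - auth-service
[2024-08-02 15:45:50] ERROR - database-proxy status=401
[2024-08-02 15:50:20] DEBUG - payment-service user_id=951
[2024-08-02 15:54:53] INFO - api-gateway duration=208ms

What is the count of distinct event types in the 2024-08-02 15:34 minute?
2

To count unique event types:

1. Filter events in the minute starting at 2024-08-02 15:34
2. Extract event types from matching entries
3. Count unique types: 2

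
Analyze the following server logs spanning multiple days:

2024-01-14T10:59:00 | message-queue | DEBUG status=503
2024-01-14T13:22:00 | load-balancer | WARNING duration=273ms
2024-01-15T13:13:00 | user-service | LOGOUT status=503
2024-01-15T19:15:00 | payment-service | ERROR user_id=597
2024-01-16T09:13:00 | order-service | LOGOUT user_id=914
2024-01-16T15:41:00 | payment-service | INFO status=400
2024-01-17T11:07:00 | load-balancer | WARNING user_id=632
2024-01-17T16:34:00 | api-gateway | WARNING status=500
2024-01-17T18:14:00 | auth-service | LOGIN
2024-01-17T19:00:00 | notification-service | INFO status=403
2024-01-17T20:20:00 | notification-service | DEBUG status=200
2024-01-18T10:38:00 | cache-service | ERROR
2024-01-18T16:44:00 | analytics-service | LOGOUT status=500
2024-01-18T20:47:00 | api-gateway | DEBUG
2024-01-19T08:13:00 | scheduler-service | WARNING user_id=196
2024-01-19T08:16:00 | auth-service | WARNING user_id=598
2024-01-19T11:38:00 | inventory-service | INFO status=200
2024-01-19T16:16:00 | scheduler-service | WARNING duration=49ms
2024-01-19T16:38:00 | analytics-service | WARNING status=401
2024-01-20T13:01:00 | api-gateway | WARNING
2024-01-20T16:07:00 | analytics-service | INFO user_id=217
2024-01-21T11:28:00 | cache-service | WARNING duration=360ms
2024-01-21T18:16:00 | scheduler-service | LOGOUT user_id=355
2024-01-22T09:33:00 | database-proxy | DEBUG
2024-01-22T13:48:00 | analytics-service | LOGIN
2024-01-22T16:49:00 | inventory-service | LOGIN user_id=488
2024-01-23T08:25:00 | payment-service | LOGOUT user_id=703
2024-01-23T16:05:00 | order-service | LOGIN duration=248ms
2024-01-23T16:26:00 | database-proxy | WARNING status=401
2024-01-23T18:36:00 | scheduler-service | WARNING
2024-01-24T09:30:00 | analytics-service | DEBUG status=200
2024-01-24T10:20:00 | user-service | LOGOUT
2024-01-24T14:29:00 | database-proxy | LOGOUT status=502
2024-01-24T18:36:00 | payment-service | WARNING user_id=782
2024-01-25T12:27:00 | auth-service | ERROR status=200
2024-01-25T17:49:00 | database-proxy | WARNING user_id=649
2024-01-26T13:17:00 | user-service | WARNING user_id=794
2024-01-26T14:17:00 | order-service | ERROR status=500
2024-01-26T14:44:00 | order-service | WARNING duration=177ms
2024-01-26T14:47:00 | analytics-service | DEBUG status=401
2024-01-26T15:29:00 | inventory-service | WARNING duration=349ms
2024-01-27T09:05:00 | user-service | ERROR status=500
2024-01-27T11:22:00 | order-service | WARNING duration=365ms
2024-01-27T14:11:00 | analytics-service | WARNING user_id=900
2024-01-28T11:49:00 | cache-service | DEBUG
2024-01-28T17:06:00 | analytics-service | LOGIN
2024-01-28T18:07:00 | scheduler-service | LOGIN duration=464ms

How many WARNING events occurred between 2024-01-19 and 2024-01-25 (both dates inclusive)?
10

To filter by date range:

1. Date range: 2024-01-19 through 2024-01-25, both dates inclusive
2. Filter for WARNING events whose date falls in this range
3. Count matching events: 10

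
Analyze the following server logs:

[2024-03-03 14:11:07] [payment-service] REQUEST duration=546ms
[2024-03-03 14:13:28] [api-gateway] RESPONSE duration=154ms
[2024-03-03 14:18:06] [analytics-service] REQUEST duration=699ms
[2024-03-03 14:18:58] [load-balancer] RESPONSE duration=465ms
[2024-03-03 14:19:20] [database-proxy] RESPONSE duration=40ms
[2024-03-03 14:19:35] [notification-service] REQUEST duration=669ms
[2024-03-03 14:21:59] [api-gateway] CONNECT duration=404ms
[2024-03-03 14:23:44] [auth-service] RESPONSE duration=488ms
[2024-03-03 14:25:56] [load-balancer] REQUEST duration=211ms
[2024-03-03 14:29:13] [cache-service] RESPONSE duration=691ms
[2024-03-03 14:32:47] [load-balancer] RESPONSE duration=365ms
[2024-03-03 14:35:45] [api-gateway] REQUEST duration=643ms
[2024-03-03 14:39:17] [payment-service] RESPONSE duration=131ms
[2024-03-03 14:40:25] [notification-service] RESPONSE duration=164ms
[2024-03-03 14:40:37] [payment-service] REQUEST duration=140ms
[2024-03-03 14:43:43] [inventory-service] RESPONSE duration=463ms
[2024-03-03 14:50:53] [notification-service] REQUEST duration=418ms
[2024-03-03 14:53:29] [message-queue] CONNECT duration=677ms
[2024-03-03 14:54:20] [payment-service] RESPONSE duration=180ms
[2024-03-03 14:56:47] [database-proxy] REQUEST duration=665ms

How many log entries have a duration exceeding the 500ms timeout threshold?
7

To count timeouts:

1. Threshold: 500ms
2. Extract duration from each log entry
3. Count entries where duration > 500
4. Timeout count: 7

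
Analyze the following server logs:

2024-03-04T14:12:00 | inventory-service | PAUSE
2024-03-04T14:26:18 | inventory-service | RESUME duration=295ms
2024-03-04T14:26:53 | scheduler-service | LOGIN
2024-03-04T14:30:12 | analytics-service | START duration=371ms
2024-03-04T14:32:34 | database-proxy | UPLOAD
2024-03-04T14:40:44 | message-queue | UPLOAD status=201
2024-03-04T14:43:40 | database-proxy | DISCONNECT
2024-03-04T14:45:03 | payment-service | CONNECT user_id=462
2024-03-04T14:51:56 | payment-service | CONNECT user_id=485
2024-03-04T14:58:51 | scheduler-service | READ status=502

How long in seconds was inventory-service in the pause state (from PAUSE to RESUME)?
858

To calculate state duration:

1. Find PAUSE event for inventory-service: 2024-03-04T14:12:00
2. Find RESUME event for inventory-service: 2024-03-04T14:26:18
3. Calculate duration: 2024-03-04T14:26:18 - 2024-03-04T14:12:00 = 858 seconds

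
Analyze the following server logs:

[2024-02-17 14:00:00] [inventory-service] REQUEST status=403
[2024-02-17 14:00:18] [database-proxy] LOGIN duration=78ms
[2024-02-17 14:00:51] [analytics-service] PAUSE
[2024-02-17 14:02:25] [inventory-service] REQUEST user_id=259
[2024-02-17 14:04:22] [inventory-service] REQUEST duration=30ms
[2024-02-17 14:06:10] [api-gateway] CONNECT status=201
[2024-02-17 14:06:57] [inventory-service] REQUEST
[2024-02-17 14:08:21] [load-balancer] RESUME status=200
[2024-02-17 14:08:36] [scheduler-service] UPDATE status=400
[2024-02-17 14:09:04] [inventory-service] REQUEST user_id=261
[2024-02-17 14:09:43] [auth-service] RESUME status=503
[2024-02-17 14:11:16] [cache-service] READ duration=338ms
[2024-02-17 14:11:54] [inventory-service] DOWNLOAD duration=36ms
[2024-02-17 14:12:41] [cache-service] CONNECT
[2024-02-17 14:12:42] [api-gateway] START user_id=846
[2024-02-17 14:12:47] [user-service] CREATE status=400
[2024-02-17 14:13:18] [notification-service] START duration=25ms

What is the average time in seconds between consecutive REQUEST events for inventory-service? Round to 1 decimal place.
136.0

To calculate average interval:

1. Find all REQUEST events for inventory-service in order
2. Calculate time gaps between consecutive events
3. Compute mean of gaps: 544 / 4 = 136.0 seconds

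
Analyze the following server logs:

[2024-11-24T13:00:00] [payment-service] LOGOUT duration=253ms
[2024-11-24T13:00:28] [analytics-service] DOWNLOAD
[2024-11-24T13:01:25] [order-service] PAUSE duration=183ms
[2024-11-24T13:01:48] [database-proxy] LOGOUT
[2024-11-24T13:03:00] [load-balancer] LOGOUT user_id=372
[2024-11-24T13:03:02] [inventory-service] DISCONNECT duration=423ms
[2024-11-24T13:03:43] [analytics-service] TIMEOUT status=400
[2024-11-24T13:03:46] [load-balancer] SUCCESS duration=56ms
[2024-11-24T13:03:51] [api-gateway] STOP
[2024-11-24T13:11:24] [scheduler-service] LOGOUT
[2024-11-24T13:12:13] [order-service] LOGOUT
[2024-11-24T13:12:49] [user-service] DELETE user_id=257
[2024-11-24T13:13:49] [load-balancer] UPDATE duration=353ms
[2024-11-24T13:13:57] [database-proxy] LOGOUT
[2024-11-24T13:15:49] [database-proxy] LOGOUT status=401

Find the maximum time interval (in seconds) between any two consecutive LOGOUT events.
504

To find the longest gap:

1. Extract all LOGOUT events in chronological order
2. Calculate time differences between consecutive events
3. Find the maximum difference
4. Longest gap: 504 seconds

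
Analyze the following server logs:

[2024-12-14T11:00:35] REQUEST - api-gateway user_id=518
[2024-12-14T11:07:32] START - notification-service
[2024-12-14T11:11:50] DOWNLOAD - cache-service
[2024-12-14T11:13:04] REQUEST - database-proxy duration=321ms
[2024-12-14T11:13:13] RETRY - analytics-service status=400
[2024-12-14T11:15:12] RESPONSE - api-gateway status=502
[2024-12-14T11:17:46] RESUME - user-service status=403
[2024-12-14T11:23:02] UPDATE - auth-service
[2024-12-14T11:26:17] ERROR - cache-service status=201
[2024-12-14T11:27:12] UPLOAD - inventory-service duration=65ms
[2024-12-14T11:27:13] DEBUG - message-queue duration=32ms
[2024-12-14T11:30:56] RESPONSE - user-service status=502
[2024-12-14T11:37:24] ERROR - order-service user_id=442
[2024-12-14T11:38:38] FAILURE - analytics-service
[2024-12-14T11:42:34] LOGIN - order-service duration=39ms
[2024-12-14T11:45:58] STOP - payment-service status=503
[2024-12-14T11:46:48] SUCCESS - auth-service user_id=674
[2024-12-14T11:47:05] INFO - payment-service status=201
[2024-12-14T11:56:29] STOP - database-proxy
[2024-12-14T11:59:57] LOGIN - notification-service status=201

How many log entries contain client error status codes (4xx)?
2

To find matching entries:

1. Pattern to match: client error status codes (4xx)
2. Scan each log entry for the pattern
3. Count matches: 2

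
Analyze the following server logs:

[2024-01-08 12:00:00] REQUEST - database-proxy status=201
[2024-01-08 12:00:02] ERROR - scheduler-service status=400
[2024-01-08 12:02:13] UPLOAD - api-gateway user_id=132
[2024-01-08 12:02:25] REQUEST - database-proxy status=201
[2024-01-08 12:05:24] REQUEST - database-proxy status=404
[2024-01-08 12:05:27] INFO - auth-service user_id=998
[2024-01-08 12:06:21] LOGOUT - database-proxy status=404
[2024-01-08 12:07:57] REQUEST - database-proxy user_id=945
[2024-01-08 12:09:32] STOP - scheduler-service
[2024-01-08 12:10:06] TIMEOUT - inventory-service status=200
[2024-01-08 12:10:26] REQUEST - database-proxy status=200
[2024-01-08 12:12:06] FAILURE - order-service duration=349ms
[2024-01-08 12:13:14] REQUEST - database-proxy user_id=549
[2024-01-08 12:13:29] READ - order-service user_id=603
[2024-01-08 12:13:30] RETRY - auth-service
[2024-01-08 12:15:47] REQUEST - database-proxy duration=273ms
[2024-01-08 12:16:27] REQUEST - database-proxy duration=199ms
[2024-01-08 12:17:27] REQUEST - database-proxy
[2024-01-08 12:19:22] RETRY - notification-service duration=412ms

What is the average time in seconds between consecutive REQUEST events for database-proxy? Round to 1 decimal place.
130.9

To calculate average interval:

1. Find all REQUEST events for database-proxy in order
2. Calculate time gaps between consecutive events
3. Compute mean of gaps: 1047 / 8 = 130.9 seconds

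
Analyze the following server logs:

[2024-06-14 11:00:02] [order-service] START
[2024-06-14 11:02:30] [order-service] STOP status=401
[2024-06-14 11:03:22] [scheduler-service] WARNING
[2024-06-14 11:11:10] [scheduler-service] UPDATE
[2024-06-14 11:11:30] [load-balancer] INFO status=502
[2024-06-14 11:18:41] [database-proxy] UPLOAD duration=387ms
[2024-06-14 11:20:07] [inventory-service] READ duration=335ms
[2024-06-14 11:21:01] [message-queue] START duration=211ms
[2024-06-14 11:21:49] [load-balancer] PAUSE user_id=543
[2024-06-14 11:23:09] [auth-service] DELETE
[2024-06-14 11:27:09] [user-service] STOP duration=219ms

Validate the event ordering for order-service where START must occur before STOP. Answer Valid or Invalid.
Valid

To validate ordering:

1. Required order: START → STOP
2. Rule: START must occur before STOP
3. Check actual order of events for order-service
4. Result: Valid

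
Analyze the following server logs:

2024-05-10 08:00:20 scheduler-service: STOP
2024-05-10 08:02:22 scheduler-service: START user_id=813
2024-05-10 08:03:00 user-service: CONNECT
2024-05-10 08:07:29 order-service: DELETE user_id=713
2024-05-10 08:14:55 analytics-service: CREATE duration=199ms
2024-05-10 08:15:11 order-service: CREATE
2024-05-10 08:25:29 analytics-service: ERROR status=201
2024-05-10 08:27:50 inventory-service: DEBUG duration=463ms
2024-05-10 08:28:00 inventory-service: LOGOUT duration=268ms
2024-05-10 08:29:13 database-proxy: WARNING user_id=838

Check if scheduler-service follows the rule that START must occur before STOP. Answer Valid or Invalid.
Invalid

To validate ordering:

1. Required order: START → STOP
2. Rule: START must occur before STOP
3. Check actual order of events for scheduler-service
4. Result: Invalid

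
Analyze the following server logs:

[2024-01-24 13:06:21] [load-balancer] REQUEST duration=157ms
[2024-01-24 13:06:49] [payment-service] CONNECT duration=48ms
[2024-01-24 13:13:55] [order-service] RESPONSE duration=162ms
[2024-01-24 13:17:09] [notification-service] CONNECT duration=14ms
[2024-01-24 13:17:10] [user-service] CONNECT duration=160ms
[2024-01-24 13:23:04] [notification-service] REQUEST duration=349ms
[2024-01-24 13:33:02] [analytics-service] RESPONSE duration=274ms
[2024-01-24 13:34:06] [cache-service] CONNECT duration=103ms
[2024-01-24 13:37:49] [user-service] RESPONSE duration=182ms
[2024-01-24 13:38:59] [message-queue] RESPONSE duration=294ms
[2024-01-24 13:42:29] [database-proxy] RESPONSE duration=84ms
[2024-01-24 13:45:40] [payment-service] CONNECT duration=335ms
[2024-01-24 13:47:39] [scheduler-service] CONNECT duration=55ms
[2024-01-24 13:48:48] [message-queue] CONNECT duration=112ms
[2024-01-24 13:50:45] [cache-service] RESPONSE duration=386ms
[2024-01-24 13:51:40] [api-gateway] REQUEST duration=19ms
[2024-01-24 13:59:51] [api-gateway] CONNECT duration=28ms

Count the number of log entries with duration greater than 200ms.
5

To count timeouts:

1. Threshold: 200ms
2. Extract duration from each log entry
3. Count entries where duration > 200
4. Timeout count: 5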